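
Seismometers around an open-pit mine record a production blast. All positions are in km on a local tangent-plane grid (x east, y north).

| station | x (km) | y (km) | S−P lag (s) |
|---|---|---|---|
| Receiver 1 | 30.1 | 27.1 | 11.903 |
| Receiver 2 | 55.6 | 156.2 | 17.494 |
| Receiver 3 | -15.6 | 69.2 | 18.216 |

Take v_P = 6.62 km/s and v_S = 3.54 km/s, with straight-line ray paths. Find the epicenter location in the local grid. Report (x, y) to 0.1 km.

(119.8, 39.6)

Distance from S−P lag: d = Δt · v_P v_S / (v_P − v_S) = Δt · (6.62·3.54)/(6.62−3.54) ≈ 7.6087·Δt.
So d_Receiver 1 = 90.57, d_Receiver 2 = 133.11, d_Receiver 3 = 138.60 km.
Circle about each station: (x − 30.1)² + (y − 27.1)² = 90.57²; (x − 55.6)² + (y − 156.2)² = 133.11²; (x + 15.6)² + (y − 69.2)² = 138.60².
Subtracting the Receiver 1 equation from the Receiver 2 and Receiver 3 equations removes the quadratic terms:
51.0 x + 258.2 y = 16334.03
-91.4 x + 84.2 y = -7615.46
Solving the 2×2 system: x ≈ 119.8, y ≈ 39.6 km.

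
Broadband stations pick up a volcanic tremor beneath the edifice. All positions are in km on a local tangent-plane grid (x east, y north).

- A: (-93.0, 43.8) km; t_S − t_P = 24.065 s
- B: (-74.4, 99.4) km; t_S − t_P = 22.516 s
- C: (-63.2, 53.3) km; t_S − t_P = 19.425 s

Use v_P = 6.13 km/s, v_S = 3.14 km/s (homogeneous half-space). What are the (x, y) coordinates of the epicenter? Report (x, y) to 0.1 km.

(61.8, 49.8)

Distance from S−P lag: d = Δt · v_P v_S / (v_P − v_S) = Δt · (6.13·3.14)/(6.13−3.14) ≈ 6.4375·Δt.
So d_A = 154.92, d_B = 144.95, d_C = 125.05 km.
Circle about each station: (x + 93.0)² + (y − 43.8)² = 154.92²; (x + 74.4)² + (y − 99.4)² = 144.95²; (x + 63.2)² + (y − 53.3)² = 125.05².
Subtracting the A equation from the B and C equations removes the quadratic terms:
37.2 x + 111.2 y = 7837.98
59.6 x + 19.0 y = 4630.39
Solving the 2×2 system: x ≈ 61.8, y ≈ 49.8 km.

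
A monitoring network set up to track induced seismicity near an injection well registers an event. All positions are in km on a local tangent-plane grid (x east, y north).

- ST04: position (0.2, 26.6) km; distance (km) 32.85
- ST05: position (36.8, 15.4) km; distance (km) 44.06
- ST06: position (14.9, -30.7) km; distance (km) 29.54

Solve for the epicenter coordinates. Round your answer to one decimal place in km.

-1.6 km east, -6.2 km north

Circle about each station: (x − 0.2)² + (y − 26.6)² = 32.85²; (x − 36.8)² + (y − 15.4)² = 44.06²; (x − 14.9)² + (y + 30.7)² = 29.54².
Subtracting the ST04 equation from the ST05 and ST06 equations removes the quadratic terms:
73.2 x − 22.4 y = 21.64
29.4 x − 114.6 y = 663.41
Solving the 2×2 system: x ≈ -1.6, y ≈ -6.2 km.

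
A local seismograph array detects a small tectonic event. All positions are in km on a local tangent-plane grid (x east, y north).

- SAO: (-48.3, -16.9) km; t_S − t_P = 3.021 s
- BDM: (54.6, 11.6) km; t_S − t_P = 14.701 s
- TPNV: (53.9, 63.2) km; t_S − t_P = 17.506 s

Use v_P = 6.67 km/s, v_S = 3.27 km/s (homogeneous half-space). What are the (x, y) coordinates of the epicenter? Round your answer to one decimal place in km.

(-39.0, 0.1)

Distance from S−P lag: d = Δt · v_P v_S / (v_P − v_S) = Δt · (6.67·3.27)/(6.67−3.27) ≈ 6.4150·Δt.
So d_SAO = 19.38, d_BDM = 94.31, d_TPNV = 112.30 km.
Circle about each station: (x + 48.3)² + (y + 16.9)² = 19.38²; (x − 54.6)² + (y − 11.6)² = 94.31²; (x − 53.9)² + (y − 63.2)² = 112.30².
Subtracting the SAO equation from the BDM and TPNV equations removes the quadratic terms:
205.8 x + 57.0 y = -8021.57
204.4 x + 160.2 y = -7954.76
Solving the 2×2 system: x ≈ -39.0, y ≈ 0.1 km.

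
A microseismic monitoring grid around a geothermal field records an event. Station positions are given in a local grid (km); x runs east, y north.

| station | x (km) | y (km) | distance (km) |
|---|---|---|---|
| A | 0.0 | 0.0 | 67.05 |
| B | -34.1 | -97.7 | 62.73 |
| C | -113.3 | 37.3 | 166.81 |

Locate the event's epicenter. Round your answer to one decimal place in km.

x ≈ 19.0 km, y ≈ -64.3 km

Circle about each station: x² + y² = 67.05²; (x + 34.1)² + (y + 97.7)² = 62.73²; (x + 113.3)² + (y − 37.3)² = 166.81².
Subtracting the A equation from the B and C equations removes the quadratic terms:
-68.2 x − 195.4 y = 11268.75
-226.6 x + 74.6 y = -9101.69
Solving the 2×2 system: x ≈ 19.0, y ≈ -64.3 km.
Check against A (with the unrounded x, y): √(x²+y²) = 67.05 ≈ 67.05 km. ✓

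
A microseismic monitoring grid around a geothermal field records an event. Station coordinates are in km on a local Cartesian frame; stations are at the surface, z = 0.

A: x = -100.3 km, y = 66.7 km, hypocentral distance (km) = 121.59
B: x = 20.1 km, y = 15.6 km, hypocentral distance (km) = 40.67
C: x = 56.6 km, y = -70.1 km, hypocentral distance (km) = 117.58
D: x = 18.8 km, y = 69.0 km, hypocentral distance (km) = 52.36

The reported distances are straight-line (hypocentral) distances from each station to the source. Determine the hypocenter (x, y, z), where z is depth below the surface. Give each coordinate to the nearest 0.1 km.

Each station gives a sphere (x−x_i)² + (y−y_i)² + z² = d_i² (stations at z=0).
Subtracting the A sphere from B and C: z² cancels, leaving linear equations in x and y:
240.8 x − 102.2 y = -731.53
313.8 x − 273.6 y = -5432.34
Solving: x ≈ 10.500, y ≈ 31.898 km (keep extra digits for the depth step; rounded: 10.5, 31.9).
Then from the A sphere: z² = 121.59² − (x + 100.3)² − (y − 66.7)² with x = 10.500, y = 31.898, so z ≈ 36.004 ≈ 36.0 km.
Check against D (with the unrounded solution): distance 52.36 ≈ 52.36 km. ✓

(10.5, 31.9, 36.0)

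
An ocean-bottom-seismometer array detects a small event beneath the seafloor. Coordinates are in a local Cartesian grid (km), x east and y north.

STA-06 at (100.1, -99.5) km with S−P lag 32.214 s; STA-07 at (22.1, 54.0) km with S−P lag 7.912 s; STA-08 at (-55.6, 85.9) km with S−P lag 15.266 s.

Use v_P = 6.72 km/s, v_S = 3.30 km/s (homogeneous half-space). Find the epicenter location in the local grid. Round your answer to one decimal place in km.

Distance from S−P lag: d = Δt · v_P v_S / (v_P − v_S) = Δt · (6.72·3.30)/(6.72−3.30) ≈ 6.4842·Δt.
So d_STA-06 = 208.88, d_STA-07 = 51.30, d_STA-08 = 98.99 km.
Circle about each station: (x − 100.1)² + (y + 99.5)² = 208.88²; (x − 22.1)² + (y − 54.0)² = 51.30²; (x + 55.6)² + (y − 85.9)² = 98.99².
Subtracting pairs of circle equations eliminates x²+y² and gives linear equations (the radical axes):
-156.0 x + 307.0 y = 24483.31
-311.4 x + 370.8 y = 24381.74
Solving the 2×2 system: x ≈ 42.2, y ≈ 101.2 km.

42.2 km east, 101.2 km north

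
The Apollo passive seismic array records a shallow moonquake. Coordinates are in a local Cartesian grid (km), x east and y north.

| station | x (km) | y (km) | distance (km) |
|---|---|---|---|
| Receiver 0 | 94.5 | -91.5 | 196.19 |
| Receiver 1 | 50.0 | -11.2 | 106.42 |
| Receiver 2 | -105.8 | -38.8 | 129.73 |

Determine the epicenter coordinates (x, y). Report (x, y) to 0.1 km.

x ≈ -25.9 km, y ≈ 63.4 km

Circle about each station: (x − 94.5)² + (y + 91.5)² = 196.19²; (x − 50.0)² + (y + 11.2)² = 106.42²; (x + 105.8)² + (y + 38.8)² = 129.73².
Subtracting pairs of circle equations eliminates x²+y² and gives linear equations (the radical axes):
-89.0 x + 160.6 y = 12488.24
-400.6 x + 105.4 y = 17057.22
Solving the 2×2 system: x ≈ -25.9, y ≈ 63.4 km.
Check against Receiver 0 (with the unrounded x, y): √((x − 94.5)²+(y + 91.5)²) = 196.19 ≈ 196.19 km. ✓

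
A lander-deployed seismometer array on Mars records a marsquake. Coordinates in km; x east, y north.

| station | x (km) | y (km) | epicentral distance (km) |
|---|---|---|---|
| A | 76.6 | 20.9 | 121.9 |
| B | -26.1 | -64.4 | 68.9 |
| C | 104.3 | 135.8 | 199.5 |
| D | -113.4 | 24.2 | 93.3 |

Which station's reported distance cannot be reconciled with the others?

D

Solve using three stations at a time. Using A, B, C (subtract circle equations pairwise → linear system) gives (x, y) ≈ (-43.9, 2.2).
Distances from that point to each station vs reported:
  A: calculated 121.9 vs reported 121.9 → residual 0.0 km
  B: calculated 68.9 vs reported 68.9 → residual 0.0 km
  C: calculated 199.5 vs reported 199.5 → residual 0.0 km
  D: calculated 72.9 vs reported 93.3 → residual 20.4 km
A, B, C are mutually consistent (residuals ≈ 0); D is off by 20.4 km.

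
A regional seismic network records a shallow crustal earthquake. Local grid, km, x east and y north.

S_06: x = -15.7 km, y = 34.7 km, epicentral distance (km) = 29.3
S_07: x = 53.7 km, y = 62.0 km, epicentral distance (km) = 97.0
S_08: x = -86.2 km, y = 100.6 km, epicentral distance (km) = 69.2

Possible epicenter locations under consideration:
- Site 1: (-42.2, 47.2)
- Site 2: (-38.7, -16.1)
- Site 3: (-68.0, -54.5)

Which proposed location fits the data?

For each candidate, compare |candidate − station| to the reported distance:
Site 1: residuals S_06 0.0, S_07 0.0, S_08 0.0 → max 0.0 km
Site 2: residuals S_06 26.5, S_07 24.0, S_08 56.8 → max 56.8 km
Site 3: residuals S_06 74.1, S_07 71.5, S_08 87.0 → max 87.0 km
Only Site 1 has all residuals ≈ 0.

Site 1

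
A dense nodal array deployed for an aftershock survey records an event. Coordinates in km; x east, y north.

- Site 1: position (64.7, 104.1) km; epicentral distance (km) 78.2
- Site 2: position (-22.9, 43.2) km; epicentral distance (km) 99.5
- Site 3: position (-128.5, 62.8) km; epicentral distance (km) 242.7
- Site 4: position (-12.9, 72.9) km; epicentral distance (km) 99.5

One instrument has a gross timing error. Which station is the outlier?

Solve using three stations at a time. Using Site 1, Site 2, Site 4 (subtract circle equations pairwise → linear system) gives (x, y) ≈ (75.1, 26.7).
Distances from that point to each station vs reported:
  Site 1: calculated 78.1 vs reported 78.2 → residual 0.1 km
  Site 2: calculated 99.4 vs reported 99.5 → residual 0.1 km
  Site 3: calculated 206.8 vs reported 242.7 → residual 35.9 km
  Site 4: calculated 99.4 vs reported 99.5 → residual 0.1 km
Site 1, Site 2, Site 4 are mutually consistent (residuals ≈ 0); Site 3 is off by 35.9 km.

Site 3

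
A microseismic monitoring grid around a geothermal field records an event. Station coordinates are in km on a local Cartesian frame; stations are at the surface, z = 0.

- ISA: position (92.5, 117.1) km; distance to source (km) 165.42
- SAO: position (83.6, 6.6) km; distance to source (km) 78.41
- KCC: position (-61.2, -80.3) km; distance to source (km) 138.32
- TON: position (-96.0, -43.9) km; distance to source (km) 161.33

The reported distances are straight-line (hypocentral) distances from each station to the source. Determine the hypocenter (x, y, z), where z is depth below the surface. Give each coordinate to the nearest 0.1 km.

x ≈ 52.7 km, y ≈ -31.3 km, depth ≈ 61.3 km

Each station gives a sphere (x−x_i)² + (y−y_i)² + z² = d_i² (stations at z=0).
Subtracting the ISA sphere from SAO and KCC: z² cancels, leaving linear equations in x and y:
-17.8 x − 221.0 y = 5979.51
-307.4 x − 394.8 y = -3843.78
Solving: x ≈ 52.705, y ≈ -31.302 km (keep extra digits for the depth step; rounded: 52.7, -31.3).
Then from the ISA sphere: z² = 165.42² − (x − 92.5)² − (y − 117.1)² with x = 52.705, y = -31.302, so z ≈ 61.294 ≈ 61.3 km.
Check against TON (with the unrounded solution): distance 161.34 ≈ 161.33 km. ✓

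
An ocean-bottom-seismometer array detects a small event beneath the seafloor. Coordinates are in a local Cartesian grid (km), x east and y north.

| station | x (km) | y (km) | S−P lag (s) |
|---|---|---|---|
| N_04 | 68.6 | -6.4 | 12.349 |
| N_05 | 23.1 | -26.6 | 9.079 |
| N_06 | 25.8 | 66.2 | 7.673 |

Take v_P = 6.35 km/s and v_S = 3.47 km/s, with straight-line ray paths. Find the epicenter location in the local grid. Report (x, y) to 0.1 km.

Distance from S−P lag: d = Δt · v_P v_S / (v_P − v_S) = Δt · (6.35·3.47)/(6.35−3.47) ≈ 7.6509·Δt.
So d_N_04 = 94.48, d_N_05 = 69.46, d_N_06 = 58.71 km.
Circle about each station: (x − 68.6)² + (y + 6.4)² = 94.48²; (x − 23.1)² + (y + 26.6)² = 69.46²; (x − 25.8)² + (y − 66.2)² = 58.71².
Subtracting the N_04 equation from the N_05 and N_06 equations removes the quadratic terms:
-91.0 x − 40.4 y = 596.03
-85.6 x + 145.2 y = 5780.77
Solving the 2×2 system: x ≈ -19.2, y ≈ 28.5 km.
Check against N_04 (with the unrounded x, y): √((x − 68.6)²+(y + 6.4)²) = 94.48 ≈ 94.48 km. ✓

-19.2 km east, 28.5 km north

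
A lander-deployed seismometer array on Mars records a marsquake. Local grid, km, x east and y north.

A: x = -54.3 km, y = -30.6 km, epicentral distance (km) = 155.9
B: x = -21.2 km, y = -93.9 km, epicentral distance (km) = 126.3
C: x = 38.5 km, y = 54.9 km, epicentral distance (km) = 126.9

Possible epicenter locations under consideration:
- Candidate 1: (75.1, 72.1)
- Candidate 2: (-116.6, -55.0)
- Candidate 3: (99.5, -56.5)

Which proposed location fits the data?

Candidate 3

For each candidate, compare |candidate − station| to the reported distance:
Candidate 1: residuals A 9.3, B 65.6, C 86.5 → max 86.5 km
Candidate 2: residuals A 89.0, B 23.3, C 63.2 → max 89.0 km
Candidate 3: residuals A 0.1, B 0.1, C 0.1 → max 0.1 km
Only Candidate 3 has all residuals ≈ 0.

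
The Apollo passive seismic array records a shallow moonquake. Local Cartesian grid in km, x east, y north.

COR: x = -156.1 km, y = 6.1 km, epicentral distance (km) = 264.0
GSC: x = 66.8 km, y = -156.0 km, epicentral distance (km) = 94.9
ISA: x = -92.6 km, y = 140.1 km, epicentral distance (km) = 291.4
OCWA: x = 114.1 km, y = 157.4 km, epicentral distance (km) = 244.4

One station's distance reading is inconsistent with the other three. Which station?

GSC

Solve using three stations at a time. Using COR, ISA, OCWA (subtract circle equations pairwise → linear system) gives (x, y) ≈ (91.3, -85.9).
Distances from that point to each station vs reported:
  COR: calculated 263.9 vs reported 264.0 → residual 0.1 km
  GSC: calculated 74.3 vs reported 94.9 → residual 20.6 km
  ISA: calculated 291.4 vs reported 291.4 → residual 0.0 km
  OCWA: calculated 244.3 vs reported 244.4 → residual 0.1 km
COR, ISA, OCWA are mutually consistent (residuals ≈ 0); GSC is off by 20.6 km.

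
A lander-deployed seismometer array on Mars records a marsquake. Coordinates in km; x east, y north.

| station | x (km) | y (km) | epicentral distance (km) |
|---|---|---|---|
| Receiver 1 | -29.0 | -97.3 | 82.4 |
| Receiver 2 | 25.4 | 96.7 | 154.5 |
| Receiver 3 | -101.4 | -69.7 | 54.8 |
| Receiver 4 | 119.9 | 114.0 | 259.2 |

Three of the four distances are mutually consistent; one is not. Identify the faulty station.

Solve using three stations at a time. Using Receiver 1, Receiver 2, Receiver 3 (subtract circle equations pairwise → linear system) gives (x, y) ≈ (-69.2, -25.4).
Distances from that point to each station vs reported:
  Receiver 1: calculated 82.4 vs reported 82.4 → residual 0.0 km
  Receiver 2: calculated 154.5 vs reported 154.5 → residual 0.0 km
  Receiver 3: calculated 54.7 vs reported 54.8 → residual 0.1 km
  Receiver 4: calculated 234.9 vs reported 259.2 → residual 24.3 km
Receiver 1, Receiver 2, Receiver 3 are mutually consistent (residuals ≈ 0); Receiver 4 is off by 24.3 km.

Receiver 4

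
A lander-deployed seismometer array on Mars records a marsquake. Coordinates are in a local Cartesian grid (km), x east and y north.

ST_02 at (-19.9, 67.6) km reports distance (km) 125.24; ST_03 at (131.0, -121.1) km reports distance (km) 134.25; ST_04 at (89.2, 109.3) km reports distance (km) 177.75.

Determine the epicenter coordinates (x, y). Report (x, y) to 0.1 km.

15.6 km east, -52.5 km north

Circle about each station: (x + 19.9)² + (y − 67.6)² = 125.24²; (x − 131.0)² + (y + 121.1)² = 134.25²; (x − 89.2)² + (y − 109.3)² = 177.75².
Subtracting pairs of circle equations eliminates x²+y² and gives linear equations (the radical axes):
301.8 x − 377.4 y = 24522.44
218.2 x + 83.4 y = -972.64
Solving the 2×2 system: x ≈ 15.6, y ≈ -52.5 km.
Check against ST_02 (with the unrounded x, y): √((x + 19.9)²+(y − 67.6)²) = 125.24 ≈ 125.24 km. ✓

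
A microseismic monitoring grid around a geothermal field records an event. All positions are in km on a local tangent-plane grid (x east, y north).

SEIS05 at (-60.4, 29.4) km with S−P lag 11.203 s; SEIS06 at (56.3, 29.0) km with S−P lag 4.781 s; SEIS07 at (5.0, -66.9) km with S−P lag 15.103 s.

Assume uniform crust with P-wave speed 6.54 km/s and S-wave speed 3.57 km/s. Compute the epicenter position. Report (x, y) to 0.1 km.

x ≈ 25.2 km, y ≈ 50.1 km

Distance from S−P lag: d = Δt · v_P v_S / (v_P − v_S) = Δt · (6.54·3.57)/(6.54−3.57) ≈ 7.8612·Δt.
So d_SEIS05 = 88.07, d_SEIS06 = 37.58, d_SEIS07 = 118.73 km.
Circle about each station: (x + 60.4)² + (y − 29.4)² = 88.07²; (x − 56.3)² + (y − 29.0)² = 37.58²; (x − 5.0)² + (y + 66.9)² = 118.73².
Subtracting the SEIS05 equation from the SEIS06 and SEIS07 equations removes the quadratic terms:
233.4 x − 0.8 y = 5842.24
130.8 x − 192.6 y = -6352.40
Solving the 2×2 system: x ≈ 25.2, y ≈ 50.1 km.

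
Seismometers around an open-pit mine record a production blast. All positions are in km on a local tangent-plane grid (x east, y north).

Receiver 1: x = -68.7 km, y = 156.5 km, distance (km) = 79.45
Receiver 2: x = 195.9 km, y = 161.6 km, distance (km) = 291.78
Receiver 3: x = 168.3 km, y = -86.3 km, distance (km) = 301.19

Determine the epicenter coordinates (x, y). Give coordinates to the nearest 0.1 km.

Circle about each station: (x + 68.7)² + (y − 156.5)² = 79.45²; (x − 195.9)² + (y − 161.6)² = 291.78²; (x − 168.3)² + (y + 86.3)² = 301.19².
Subtracting the Receiver 1 equation from the Receiver 2 and Receiver 3 equations removes the quadratic terms:
529.2 x + 10.2 y = -43543.84
474.0 x − 485.6 y = -77842.47
Solving the 2×2 system: x ≈ -83.8, y ≈ 78.5 km.

(-83.8, 78.5)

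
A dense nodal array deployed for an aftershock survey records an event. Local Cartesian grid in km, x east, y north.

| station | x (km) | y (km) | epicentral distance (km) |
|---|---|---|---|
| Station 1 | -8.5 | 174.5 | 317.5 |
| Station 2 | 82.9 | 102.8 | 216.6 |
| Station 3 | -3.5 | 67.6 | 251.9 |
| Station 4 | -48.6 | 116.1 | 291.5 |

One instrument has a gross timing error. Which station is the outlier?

Station 3

Solve using three stations at a time. Using Station 1, Station 2, Station 4 (subtract circle equations pairwise → linear system) gives (x, y) ≈ (140.1, -106.0).
Distances from that point to each station vs reported:
  Station 1: calculated 317.4 vs reported 317.5 → residual 0.1 km
  Station 2: calculated 216.5 vs reported 216.6 → residual 0.1 km
  Station 3: calculated 225.3 vs reported 251.9 → residual 26.6 km
  Station 4: calculated 291.4 vs reported 291.5 → residual 0.1 km
Station 1, Station 2, Station 4 are mutually consistent (residuals ≈ 0); Station 3 is off by 26.6 km.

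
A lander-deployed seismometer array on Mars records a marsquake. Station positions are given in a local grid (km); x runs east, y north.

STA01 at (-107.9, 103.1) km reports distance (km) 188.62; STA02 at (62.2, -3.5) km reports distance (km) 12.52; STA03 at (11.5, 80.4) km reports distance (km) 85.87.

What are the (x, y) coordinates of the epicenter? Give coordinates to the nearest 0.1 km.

x ≈ 53.5 km, y ≈ 5.5 km

Circle about each station: (x + 107.9)² + (y − 103.1)² = 188.62²; (x − 62.2)² + (y + 3.5)² = 12.52²; (x − 11.5)² + (y − 80.4)² = 85.87².
Subtracting the STA01 equation from the STA02 and STA03 equations removes the quadratic terms:
340.2 x − 213.2 y = 17029.82
238.8 x − 45.4 y = 12528.24
Solving the 2×2 system: x ≈ 53.5, y ≈ 5.5 km.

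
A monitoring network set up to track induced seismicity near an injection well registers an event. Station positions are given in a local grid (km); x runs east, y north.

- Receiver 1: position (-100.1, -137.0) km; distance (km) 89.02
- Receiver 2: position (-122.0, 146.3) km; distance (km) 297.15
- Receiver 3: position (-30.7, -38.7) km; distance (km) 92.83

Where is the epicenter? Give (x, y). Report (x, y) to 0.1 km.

(-11.4, -129.5)

Circle about each station: (x + 100.1)² + (y + 137.0)² = 89.02²; (x + 122.0)² + (y − 146.3)² = 297.15²; (x + 30.7)² + (y + 38.7)² = 92.83².
Subtracting the Receiver 1 equation from the Receiver 2 and Receiver 3 equations removes the quadratic terms:
-43.8 x + 566.6 y = -72874.88
138.8 x + 196.6 y = -27041.68
Solving the 2×2 system: x ≈ -11.4, y ≈ -129.5 km.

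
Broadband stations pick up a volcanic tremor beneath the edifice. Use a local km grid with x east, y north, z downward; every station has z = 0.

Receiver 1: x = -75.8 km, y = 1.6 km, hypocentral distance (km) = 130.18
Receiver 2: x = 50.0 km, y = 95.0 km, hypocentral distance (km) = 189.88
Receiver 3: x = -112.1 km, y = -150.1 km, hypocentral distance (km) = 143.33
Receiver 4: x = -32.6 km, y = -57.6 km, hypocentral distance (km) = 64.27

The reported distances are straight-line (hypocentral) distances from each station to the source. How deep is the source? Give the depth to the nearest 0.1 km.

Each station gives a sphere (x−x_i)² + (y−y_i)² + z² = d_i² (stations at z=0).
Subtracting the Receiver 1 sphere from Receiver 2 and Receiver 3: z² cancels, leaving linear equations in x and y:
251.6 x + 186.8 y = -13330.78
-72.6 x − 303.4 y = 25751.56
Solving: x ≈ 12.200, y ≈ -87.796 km (keep extra digits for the depth step; rounded: 12.2, -87.8).
Then from the Receiver 1 sphere: z² = 130.18² − (x + 75.8)² − (y − 1.6)² with x = 12.200, y = -87.796, so z ≈ 34.802 ≈ 34.8 km.

34.8 km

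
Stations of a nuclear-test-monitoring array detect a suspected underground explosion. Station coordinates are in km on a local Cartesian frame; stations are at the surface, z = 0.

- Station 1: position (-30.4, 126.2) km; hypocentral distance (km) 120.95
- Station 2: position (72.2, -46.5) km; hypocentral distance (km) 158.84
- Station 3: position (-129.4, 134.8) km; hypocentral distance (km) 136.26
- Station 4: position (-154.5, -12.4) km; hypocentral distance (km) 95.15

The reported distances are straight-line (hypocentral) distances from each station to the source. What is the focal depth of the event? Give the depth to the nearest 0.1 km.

Each station gives a sphere (x−x_i)² + (y−y_i)² + z² = d_i² (stations at z=0).
Subtracting the Station 1 sphere from Station 2 and Station 3: z² cancels, leaving linear equations in x and y:
205.2 x − 345.4 y = -20076.75
-198.0 x + 17.2 y = 14126.91
Solving: x ≈ -69.906, y ≈ 16.595 km (keep extra digits for the depth step; rounded: -69.9, 16.6).
Then from the Station 1 sphere: z² = 120.95² − (x + 30.4)² − (y − 126.2)² with x = -69.906, y = 16.595, so z ≈ 32.480 ≈ 32.5 km.

depth ≈ 32.5 km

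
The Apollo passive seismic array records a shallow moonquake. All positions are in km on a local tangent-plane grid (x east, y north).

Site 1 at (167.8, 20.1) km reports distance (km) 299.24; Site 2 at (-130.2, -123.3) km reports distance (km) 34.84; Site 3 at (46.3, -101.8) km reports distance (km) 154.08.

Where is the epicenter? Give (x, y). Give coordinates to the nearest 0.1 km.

Circle about each station: (x − 167.8)² + (y − 20.1)² = 299.24²; (x + 130.2)² + (y + 123.3)² = 34.84²; (x − 46.3)² + (y + 101.8)² = 154.08².
Subtracting pairs of circle equations eliminates x²+y² and gives linear equations (the radical axes):
-596.0 x − 286.8 y = 91924.83
-243.0 x − 243.8 y = 49750.01
Solving the 2×2 system: x ≈ -107.7, y ≈ -96.7 km.

(-107.7, -96.7)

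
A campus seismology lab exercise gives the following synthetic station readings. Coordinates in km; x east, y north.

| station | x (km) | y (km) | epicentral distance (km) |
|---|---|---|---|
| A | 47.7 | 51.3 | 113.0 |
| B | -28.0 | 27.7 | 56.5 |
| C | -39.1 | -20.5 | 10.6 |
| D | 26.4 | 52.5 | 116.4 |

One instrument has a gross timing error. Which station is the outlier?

D

Solve using three stations at a time. Using A, B, C (subtract circle equations pairwise → linear system) gives (x, y) ≈ (-32.2, -28.7).
Distances from that point to each station vs reported:
  A: calculated 113.0 vs reported 113.0 → residual 0.0 km
  B: calculated 56.5 vs reported 56.5 → residual 0.0 km
  C: calculated 10.7 vs reported 10.6 → residual 0.1 km
  D: calculated 100.1 vs reported 116.4 → residual 16.3 km
A, B, C are mutually consistent (residuals ≈ 0); D is off by 16.3 km.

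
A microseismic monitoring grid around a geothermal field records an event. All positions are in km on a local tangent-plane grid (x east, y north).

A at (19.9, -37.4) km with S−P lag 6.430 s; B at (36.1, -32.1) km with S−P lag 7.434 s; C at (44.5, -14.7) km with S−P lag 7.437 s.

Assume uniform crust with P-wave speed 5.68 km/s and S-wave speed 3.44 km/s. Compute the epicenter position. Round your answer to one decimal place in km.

-17.5 km east, 4.4 km north

Distance from S−P lag: d = Δt · v_P v_S / (v_P − v_S) = Δt · (5.68·3.44)/(5.68−3.44) ≈ 8.7229·Δt.
So d_A = 56.09, d_B = 64.85, d_C = 64.87 km.
Circle about each station: (x − 19.9)² + (y + 37.4)² = 56.09²; (x − 36.1)² + (y + 32.1)² = 64.85²; (x − 44.5)² + (y + 14.7)² = 64.87².
Subtracting pairs of circle equations eliminates x²+y² and gives linear equations (the radical axes):
32.4 x + 10.6 y = -520.58
49.2 x + 45.4 y = -660.46
Solving the 2×2 system: x ≈ -17.5, y ≈ 4.4 km.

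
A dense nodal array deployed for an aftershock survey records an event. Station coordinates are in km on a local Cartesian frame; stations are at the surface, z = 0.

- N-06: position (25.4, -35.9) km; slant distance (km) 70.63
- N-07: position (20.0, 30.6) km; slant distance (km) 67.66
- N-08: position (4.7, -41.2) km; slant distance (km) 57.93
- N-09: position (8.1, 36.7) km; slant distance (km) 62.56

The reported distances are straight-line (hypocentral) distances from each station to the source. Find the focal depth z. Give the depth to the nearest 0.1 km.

depth ≈ 23.3 km

Each station gives a sphere (x−x_i)² + (y−y_i)² + z² = d_i² (stations at z=0).
Subtracting the N-06 sphere from N-07 and N-08: z² cancels, leaving linear equations in x and y:
-10.8 x + 133.0 y = -186.89
-41.4 x − 10.6 y = 1418.27
Solving: x ≈ -33.208, y ≈ -4.102 km (keep extra digits for the depth step; rounded: -33.2, -4.1).
Then from the N-06 sphere: z² = 70.63² − (x − 25.4)² − (y + 35.9)² with x = -33.208, y = -4.102, so z ≈ 23.293 ≈ 23.3 km.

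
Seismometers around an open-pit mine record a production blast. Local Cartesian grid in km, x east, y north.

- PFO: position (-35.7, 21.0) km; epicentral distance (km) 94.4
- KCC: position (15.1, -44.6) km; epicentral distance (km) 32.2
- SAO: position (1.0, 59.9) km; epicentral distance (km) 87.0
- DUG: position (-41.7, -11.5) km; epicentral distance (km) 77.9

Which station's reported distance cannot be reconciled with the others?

PFO

Solve using three stations at a time. Using KCC, SAO, DUG (subtract circle equations pairwise → linear system) gives (x, y) ≈ (35.8, -19.9).
Distances from that point to each station vs reported:
  PFO: calculated 82.3 vs reported 94.4 → residual 12.1 km
  KCC: calculated 32.2 vs reported 32.2 → residual 0.0 km
  SAO: calculated 87.0 vs reported 87.0 → residual 0.0 km
  DUG: calculated 77.9 vs reported 77.9 → residual 0.0 km
KCC, SAO, DUG are mutually consistent (residuals ≈ 0); PFO is off by 12.1 km.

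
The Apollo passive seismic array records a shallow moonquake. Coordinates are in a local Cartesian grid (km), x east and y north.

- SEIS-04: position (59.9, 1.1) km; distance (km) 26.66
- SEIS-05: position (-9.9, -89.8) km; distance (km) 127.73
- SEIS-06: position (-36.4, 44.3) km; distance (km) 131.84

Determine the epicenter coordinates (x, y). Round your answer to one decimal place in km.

x ≈ 85.8 km, y ≈ -5.2 km

Circle about each station: (x − 59.9)² + (y − 1.1)² = 26.66²; (x + 9.9)² + (y + 89.8)² = 127.73²; (x + 36.4)² + (y − 44.3)² = 131.84².
Subtracting pairs of circle equations eliminates x²+y² and gives linear equations (the radical axes):
-139.6 x − 181.8 y = -11031.37
-192.6 x + 86.4 y = -16972.80
Solving the 2×2 system: x ≈ 85.8, y ≈ -5.2 km.
Check against SEIS-04 (with the unrounded x, y): √((x − 59.9)²+(y − 1.1)²) = 26.65 ≈ 26.66 km. ✓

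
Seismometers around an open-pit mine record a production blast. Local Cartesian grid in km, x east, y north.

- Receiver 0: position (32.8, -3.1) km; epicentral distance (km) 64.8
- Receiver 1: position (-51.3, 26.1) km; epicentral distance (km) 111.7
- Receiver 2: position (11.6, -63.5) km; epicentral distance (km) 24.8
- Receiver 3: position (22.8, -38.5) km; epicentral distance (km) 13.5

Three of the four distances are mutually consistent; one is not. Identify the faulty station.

Receiver 0

Solve using three stations at a time. Using Receiver 1, Receiver 2, Receiver 3 (subtract circle equations pairwise → linear system) gives (x, y) ≈ (31.6, -48.8).
Distances from that point to each station vs reported:
  Receiver 0: calculated 45.7 vs reported 64.8 → residual 19.1 km
  Receiver 1: calculated 111.7 vs reported 111.7 → residual 0.0 km
  Receiver 2: calculated 24.8 vs reported 24.8 → residual 0.0 km
  Receiver 3: calculated 13.5 vs reported 13.5 → residual 0.0 km
Receiver 1, Receiver 2, Receiver 3 are mutually consistent (residuals ≈ 0); Receiver 0 is off by 19.1 km.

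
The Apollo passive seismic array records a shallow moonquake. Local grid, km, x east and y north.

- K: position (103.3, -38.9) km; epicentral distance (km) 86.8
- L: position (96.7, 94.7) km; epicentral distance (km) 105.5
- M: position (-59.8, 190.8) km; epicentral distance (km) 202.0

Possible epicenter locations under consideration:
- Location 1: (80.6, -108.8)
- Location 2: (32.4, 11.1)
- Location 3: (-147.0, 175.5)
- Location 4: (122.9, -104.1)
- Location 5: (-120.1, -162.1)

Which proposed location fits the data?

For each candidate, compare |candidate − station| to the reported distance:
Location 1: residuals K 13.3, L 98.6, M 128.9 → max 128.9 km
Location 2: residuals K 0.0, L 0.0, M 0.0 → max 0.0 km
Location 3: residuals K 242.8, L 151.2, M 113.5 → max 242.8 km
Location 4: residuals K 18.7, L 95.0, M 144.9 → max 144.9 km
Location 5: residuals K 168.3, L 230.6, M 156.0 → max 230.6 km
Only Location 2 has all residuals ≈ 0.

Location 2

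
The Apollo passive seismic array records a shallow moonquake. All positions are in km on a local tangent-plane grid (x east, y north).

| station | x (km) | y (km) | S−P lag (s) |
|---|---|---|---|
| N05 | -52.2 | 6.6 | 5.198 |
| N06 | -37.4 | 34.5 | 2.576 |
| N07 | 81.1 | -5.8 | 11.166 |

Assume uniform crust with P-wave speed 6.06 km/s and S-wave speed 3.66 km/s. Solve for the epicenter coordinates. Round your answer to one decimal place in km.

Distance from S−P lag: d = Δt · v_P v_S / (v_P − v_S) = Δt · (6.06·3.66)/(6.06−3.66) ≈ 9.2415·Δt.
So d_N05 = 48.04, d_N06 = 23.81, d_N07 = 103.19 km.
Circle about each station: (x + 52.2)² + (y − 6.6)² = 48.04²; (x + 37.4)² + (y − 34.5)² = 23.81²; (x − 81.1)² + (y + 5.8)² = 103.19².
Subtracting pairs of circle equations eliminates x²+y² and gives linear equations (the radical axes):
29.6 x + 55.8 y = 1561.54
266.6 x − 24.8 y = -4497.88
Solving the 2×2 system: x ≈ -13.6, y ≈ 35.2 km.
Check against N05 (with the unrounded x, y): √((x + 52.2)²+(y − 6.6)²) = 48.04 ≈ 48.04 km. ✓

(-13.6, 35.2)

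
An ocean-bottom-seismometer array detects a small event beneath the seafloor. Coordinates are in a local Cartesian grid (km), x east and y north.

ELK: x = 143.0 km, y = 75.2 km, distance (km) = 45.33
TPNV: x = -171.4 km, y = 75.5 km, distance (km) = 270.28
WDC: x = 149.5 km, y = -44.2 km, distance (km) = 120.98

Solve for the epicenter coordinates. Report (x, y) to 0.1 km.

(98.7, 65.6)

Circle about each station: (x − 143.0)² + (y − 75.2)² = 45.33²; (x + 171.4)² + (y − 75.5)² = 270.28²; (x − 149.5)² + (y + 44.2)² = 120.98².
Subtracting the ELK equation from the TPNV and WDC equations removes the quadratic terms:
-628.8 x + 0.6 y = -62022.30
13.0 x − 238.8 y = -14381.50
Solving the 2×2 system: x ≈ 98.7, y ≈ 65.6 km.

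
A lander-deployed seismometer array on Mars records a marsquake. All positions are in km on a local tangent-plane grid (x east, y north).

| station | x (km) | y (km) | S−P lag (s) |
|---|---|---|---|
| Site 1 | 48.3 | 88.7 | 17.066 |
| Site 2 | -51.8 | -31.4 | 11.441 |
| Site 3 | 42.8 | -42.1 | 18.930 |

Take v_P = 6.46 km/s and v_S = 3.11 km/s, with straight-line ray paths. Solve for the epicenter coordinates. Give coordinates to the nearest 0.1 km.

Distance from S−P lag: d = Δt · v_P v_S / (v_P − v_S) = Δt · (6.46·3.11)/(6.46−3.11) ≈ 5.9972·Δt.
So d_Site 1 = 102.35, d_Site 2 = 68.61, d_Site 3 = 113.53 km.
Circle about each station: (x − 48.3)² + (y − 88.7)² = 102.35²; (x + 51.8)² + (y + 31.4)² = 68.61²; (x − 42.8)² + (y + 42.1)² = 113.53².
Subtracting the Site 1 equation from the Site 2 and Site 3 equations removes the quadratic terms:
-200.2 x − 240.2 y = -763.19
-11.0 x − 261.6 y = -9009.87
Solving the 2×2 system: x ≈ -39.5, y ≈ 36.1 km.

(-39.5, 36.1)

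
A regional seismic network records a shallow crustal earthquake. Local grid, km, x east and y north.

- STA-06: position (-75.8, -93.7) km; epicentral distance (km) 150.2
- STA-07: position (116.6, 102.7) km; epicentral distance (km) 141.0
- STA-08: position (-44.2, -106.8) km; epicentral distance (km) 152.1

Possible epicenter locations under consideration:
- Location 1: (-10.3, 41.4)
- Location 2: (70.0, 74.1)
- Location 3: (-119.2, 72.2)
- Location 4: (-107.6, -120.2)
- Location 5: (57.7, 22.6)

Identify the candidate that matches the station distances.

Location 1

For each candidate, compare |candidate − station| to the reported distance:
Location 1: residuals STA-06 0.1, STA-07 0.1, STA-08 0.1 → max 0.1 km
Location 2: residuals STA-06 72.1, STA-07 86.3, STA-08 61.8 → max 86.3 km
Location 3: residuals STA-06 21.3, STA-07 96.8, STA-08 42.0 → max 96.8 km
Location 4: residuals STA-06 108.8, STA-07 175.1, STA-08 87.3 → max 175.1 km
Location 5: residuals STA-06 26.9, STA-07 41.6, STA-08 12.6 → max 41.6 km
Only Location 1 has all residuals ≈ 0.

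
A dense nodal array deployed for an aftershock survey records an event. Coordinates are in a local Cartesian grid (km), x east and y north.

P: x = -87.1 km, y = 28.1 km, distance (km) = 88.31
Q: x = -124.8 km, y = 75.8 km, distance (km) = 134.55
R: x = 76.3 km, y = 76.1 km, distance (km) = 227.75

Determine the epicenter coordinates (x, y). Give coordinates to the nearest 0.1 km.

Circle about each station: (x + 87.1)² + (y − 28.1)² = 88.31²; (x + 124.8)² + (y − 75.8)² = 134.55²; (x − 76.3)² + (y − 76.1)² = 227.75².
Subtracting the P equation from the Q and R equations removes the quadratic terms:
-75.4 x + 95.4 y = 2639.61
326.8 x + 96.0 y = -40834.53
Solving the 2×2 system: x ≈ -108.0, y ≈ -57.7 km.
Check against P (with the unrounded x, y): √((x + 87.1)²+(y − 28.1)²) = 88.30 ≈ 88.31 km. ✓

(-108.0, -57.7)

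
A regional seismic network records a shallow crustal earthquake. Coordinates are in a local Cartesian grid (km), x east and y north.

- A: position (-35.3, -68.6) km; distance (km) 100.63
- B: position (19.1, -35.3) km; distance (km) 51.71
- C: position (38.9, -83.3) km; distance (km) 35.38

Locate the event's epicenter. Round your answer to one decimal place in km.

64.9 km east, -59.3 km north

Circle about each station: (x + 35.3)² + (y + 68.6)² = 100.63²; (x − 19.1)² + (y + 35.3)² = 51.71²; (x − 38.9)² + (y + 83.3)² = 35.38².
Subtracting the A equation from the B and C equations removes the quadratic terms:
108.8 x + 66.6 y = 3111.32
148.4 x − 29.4 y = 11374.70
Solving the 2×2 system: x ≈ 64.9, y ≈ -59.3 km.
Check against A (with the unrounded x, y): √((x + 35.3)²+(y + 68.6)²) = 100.63 ≈ 100.63 km. ✓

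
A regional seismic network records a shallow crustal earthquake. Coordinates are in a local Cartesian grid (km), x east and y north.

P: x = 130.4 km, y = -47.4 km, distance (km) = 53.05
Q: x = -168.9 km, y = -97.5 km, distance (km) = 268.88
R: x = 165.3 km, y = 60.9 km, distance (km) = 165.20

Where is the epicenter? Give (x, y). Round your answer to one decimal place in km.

Circle about each station: (x − 130.4)² + (y + 47.4)² = 53.05²; (x + 168.9)² + (y + 97.5)² = 268.88²; (x − 165.3)² + (y − 60.9)² = 165.20².
Subtracting pairs of circle equations eliminates x²+y² and gives linear equations (the radical axes):
-598.6 x − 100.2 y = -50699.61
69.8 x + 216.6 y = -12694.76
Solving the 2×2 system: x ≈ 99.9, y ≈ -90.8 km.

x ≈ 99.9 km, y ≈ -90.8 km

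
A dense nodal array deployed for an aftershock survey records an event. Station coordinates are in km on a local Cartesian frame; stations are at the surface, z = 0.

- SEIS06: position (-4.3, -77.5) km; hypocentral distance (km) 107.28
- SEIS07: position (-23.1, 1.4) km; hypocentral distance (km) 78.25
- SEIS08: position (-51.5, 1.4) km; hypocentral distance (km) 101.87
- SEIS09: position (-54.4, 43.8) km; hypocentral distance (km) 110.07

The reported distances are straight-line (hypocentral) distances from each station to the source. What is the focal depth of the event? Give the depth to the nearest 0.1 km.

z ≈ 48.9 km

Each station gives a sphere (x−x_i)² + (y−y_i)² + z² = d_i² (stations at z=0).
Subtracting the SEIS06 sphere from SEIS07 and SEIS08: z² cancels, leaving linear equations in x and y:
-37.6 x + 157.8 y = -103.23
-94.4 x + 157.8 y = -2239.03
Solving: x ≈ 37.602, y ≈ 8.305 km (keep extra digits for the depth step; rounded: 37.6, 8.3).
Then from the SEIS06 sphere: z² = 107.28² − (x + 4.3)² − (y + 77.5)² with x = 37.602, y = 8.305, so z ≈ 48.895 ≈ 48.9 km.
Check against SEIS09 (with the unrounded solution): distance 110.07 ≈ 110.07 km. ✓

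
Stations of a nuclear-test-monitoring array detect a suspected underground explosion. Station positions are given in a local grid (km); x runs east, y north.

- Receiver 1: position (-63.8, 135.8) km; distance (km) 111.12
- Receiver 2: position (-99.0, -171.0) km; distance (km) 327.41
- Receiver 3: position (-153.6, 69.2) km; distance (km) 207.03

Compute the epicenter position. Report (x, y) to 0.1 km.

Circle about each station: (x + 63.8)² + (y − 135.8)² = 111.12²; (x + 99.0)² + (y + 171.0)² = 327.41²; (x + 153.6)² + (y − 69.2)² = 207.03².
Subtracting the Receiver 1 equation from the Receiver 2 and Receiver 3 equations removes the quadratic terms:
-70.4 x − 613.6 y = -78319.73
-179.6 x − 133.2 y = -24644.25
Solving the 2×2 system: x ≈ 46.5, y ≈ 122.3 km.
Check against Receiver 1 (with the unrounded x, y): √((x + 63.8)²+(y − 135.8)²) = 111.13 ≈ 111.12 km. ✓

x ≈ 46.5 km, y ≈ 122.3 km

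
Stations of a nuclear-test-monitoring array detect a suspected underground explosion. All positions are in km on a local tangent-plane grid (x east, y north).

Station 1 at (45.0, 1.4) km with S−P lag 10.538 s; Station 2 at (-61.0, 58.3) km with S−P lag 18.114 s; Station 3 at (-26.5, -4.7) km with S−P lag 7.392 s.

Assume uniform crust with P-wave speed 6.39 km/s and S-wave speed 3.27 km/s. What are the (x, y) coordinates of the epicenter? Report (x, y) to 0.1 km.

Distance from S−P lag: d = Δt · v_P v_S / (v_P − v_S) = Δt · (6.39·3.27)/(6.39−3.27) ≈ 6.6972·Δt.
So d_Station 1 = 70.58, d_Station 2 = 121.31, d_Station 3 = 49.51 km.
Circle about each station: (x − 45.0)² + (y − 1.4)² = 70.58²; (x + 61.0)² + (y − 58.3)² = 121.31²; (x + 26.5)² + (y + 4.7)² = 49.51².
Subtracting the Station 1 equation from the Station 2 and Station 3 equations removes the quadratic terms:
-212.0 x + 113.8 y = -4641.65
-143.0 x − 12.2 y = 1227.68
Solving the 2×2 system: x ≈ -4.4, y ≈ -49.0 km.

x ≈ -4.4 km, y ≈ -49.0 km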